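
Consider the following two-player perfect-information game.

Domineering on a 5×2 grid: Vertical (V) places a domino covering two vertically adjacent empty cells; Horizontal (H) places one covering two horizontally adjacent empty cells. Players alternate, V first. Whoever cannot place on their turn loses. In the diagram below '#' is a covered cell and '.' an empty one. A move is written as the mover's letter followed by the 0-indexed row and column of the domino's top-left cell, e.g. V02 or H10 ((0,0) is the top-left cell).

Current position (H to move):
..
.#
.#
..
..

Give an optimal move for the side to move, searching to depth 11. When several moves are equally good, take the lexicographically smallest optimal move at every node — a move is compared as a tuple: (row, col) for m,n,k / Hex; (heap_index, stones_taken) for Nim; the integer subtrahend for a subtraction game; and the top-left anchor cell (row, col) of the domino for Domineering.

H's best at [../.#/.#/../..]: H30

ply 1, H at ../.#/.#/../.. | H00=-1→##/.#/.#/../..; H30=+1→../.#/.#/##/..*; H40=+1→../.#/.#/../##
ply 2, V at ../.#/.#/##/.. | V00=-1→#./##/.#/##/..*; V10=-1→../##/##/##/..
ply 3, H at #./##/.#/##/.. | H40=+1→#./##/.#/##/##*
ply 4: #./##/.#/##/## is terminal -1 (V); from ../.#/.#/../.. depth 11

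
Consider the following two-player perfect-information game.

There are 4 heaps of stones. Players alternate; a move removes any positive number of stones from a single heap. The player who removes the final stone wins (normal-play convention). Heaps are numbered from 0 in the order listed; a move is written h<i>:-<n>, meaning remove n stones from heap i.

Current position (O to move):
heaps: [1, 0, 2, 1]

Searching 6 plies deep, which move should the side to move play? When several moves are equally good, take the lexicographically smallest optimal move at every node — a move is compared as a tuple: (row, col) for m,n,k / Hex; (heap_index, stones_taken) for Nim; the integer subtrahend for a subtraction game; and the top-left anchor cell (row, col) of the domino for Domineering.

ply 1, O at (1,0,2,1) | h0:-1=-1→(0,0,2,1); h2:-1=-1→(1,0,1,1); h2:-2=+1→(1,0,0,1)*; h3:-1=-1→(1,0,2,0)
ply 2, X at (1,0,0,1) | h0:-1=-1→(0,0,0,1)*; h3:-1=-1→(1,0,0,0)
ply 3, O at (0,0,0,1) | h3:-1=+1→(0,0,0,0)*
ply 4: (0,0,0,0) is terminal -1 (X); from (1,0,2,1) depth 6

O's best at [(1,0,2,1)]: h2:-2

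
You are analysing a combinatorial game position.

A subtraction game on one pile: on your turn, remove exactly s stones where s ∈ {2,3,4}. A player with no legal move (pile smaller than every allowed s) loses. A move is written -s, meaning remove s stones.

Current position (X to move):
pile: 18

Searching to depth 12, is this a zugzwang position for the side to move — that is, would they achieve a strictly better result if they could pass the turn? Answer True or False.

zugzwang(18, X) = True

ply 1, X at 18 | -2=-1→16*; -3=-1→15; -4=-1→14
ply 2, O at 16 | -2=-1→14; -3=+1→13*; -4=+1→12
ply 3, X at 13 | -2=-1→11*; -3=-1→10; -4=-1→9
ply 4, O at 11 | -2=-1→9; -3=-1→8; -4=+1→7*
ply 5, X at 7 | -2=-1→5*; -3=-1→4; -4=-1→3
ply 6, O at 5 | -2=-1→3; -3=-1→2; -4=+1→1*
ply 7: 1 is terminal -1 (X); from 18 depth 12
pass branch (O moves first from the same position):
  | ply 1, O at 18 | -2=-1→16*; -3=-1→15; -4=-1→14
  | ply 2, X at 16 | -2=-1→14; -3=+1→13*; -4=+1→12
  | ply 3, O at 13 | -2=-1→11*; -3=-1→10; -4=-1→9
  | ply 4, X at 11 | -2=-1→9; -3=-1→8; -4=+1→7*
  | ply 5, O at 7 | -2=-1→5*; -3=-1→4; -4=-1→3
  | ply 6, X at 5 | -2=-1→3; -3=-1→2; -4=+1→1*
  | ply 7: 1 is terminal -1 (O); from 18 depth 12
X moving scores -1; X passing scores +1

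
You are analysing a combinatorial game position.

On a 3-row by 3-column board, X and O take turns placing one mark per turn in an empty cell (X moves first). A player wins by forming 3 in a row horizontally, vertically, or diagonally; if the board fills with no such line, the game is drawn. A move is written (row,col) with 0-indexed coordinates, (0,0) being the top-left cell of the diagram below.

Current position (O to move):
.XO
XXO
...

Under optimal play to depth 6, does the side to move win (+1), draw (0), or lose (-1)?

[.XO/XXO/...] O move#1: (0,0):-1/OXO/XXO/..., (2,0):-1/.XO/XXO/O.., (2,1):+0/.XO/XXO/.O., (2,2):+1/.XO/XXO/..O*
[.XO/XXO/..O] end (terminal -1, X#2); searched .XO/XXO/... to 6

value(.XO/XXO/..., O) = +1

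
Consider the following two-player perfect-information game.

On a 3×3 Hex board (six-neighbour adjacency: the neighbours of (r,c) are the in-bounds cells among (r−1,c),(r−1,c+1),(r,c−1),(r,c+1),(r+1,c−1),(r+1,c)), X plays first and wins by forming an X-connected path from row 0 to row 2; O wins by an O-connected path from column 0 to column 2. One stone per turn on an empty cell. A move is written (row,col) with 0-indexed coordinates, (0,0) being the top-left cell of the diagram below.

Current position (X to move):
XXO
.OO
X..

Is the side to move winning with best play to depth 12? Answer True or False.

ply 1, X at XXO/.OO/X.. | (1,0)=+1→XXO/XOO/X..*; (2,1)=-1→XXO/.OO/XX.; (2,2)=-1→XXO/.OO/X.X
ply 2: XXO/XOO/X.. is terminal -1 (O); from XXO/.OO/X.. depth 12

X winning at [XXO/.OO/X..]: True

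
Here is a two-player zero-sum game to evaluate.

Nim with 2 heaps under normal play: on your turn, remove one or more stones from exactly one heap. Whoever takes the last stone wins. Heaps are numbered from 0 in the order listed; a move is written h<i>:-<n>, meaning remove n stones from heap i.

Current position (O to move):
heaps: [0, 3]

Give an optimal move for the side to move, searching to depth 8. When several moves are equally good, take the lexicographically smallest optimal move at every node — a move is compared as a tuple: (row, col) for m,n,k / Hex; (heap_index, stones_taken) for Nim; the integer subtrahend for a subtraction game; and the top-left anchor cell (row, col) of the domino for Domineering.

p1 O@[(0,3)]: h1:-1[(0,2)]-1 h1:-2[(0,1)]-1 h1:-3[(0,0)]+1*
p2 X@[(0,0)] terminal -1; root [(0,3)] d8

O's best at [(0,3)]: h1:-3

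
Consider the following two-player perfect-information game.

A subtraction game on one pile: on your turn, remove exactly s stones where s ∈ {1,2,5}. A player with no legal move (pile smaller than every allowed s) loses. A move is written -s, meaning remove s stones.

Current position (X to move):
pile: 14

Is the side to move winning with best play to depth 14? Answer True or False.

X winning at [14]: True

p1 X@[14]: -1[13]-1 -2[12]+1* -5[9]+1
p2 O@[12]: -1[11]-1* -2[10]-1 -5[7]-1
p3 X@[11]: -1[10]-1 -2[9]+1* -5[6]+1
p4 O@[9]: -1[8]-1* -2[7]-1 -5[4]-1
p5 X@[8]: -1[7]-1 -2[6]+1* -5[3]+1
p6 O@[6]: -1[5]-1* -2[4]-1 -5[1]-1
p7 X@[5]: -1[4]-1 -2[3]+1* -5[0]+1
p8 O@[3]: -1[2]-1* -2[1]-1
p9 X@[2]: -1[1]-1 -2[0]+1*
p10 O@[0] terminal -1; root [14] d14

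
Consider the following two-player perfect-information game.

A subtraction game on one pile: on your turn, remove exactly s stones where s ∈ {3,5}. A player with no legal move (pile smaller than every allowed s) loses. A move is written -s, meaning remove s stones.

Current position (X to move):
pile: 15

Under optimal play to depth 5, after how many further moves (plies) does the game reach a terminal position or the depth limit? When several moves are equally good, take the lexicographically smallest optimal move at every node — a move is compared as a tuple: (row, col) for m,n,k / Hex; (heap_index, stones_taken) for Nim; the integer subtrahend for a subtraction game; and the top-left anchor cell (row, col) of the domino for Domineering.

PV length from [15]: 3 plies

ply 1, X at 15 | -3=-1→12; -5=+1→10*
ply 2, O at 10 | -3=-1→7*; -5=-1→5
ply 3, X at 7 | -3=-1→4; -5=+1→2*
ply 4: 2 is terminal -1 (O); from 15 depth 5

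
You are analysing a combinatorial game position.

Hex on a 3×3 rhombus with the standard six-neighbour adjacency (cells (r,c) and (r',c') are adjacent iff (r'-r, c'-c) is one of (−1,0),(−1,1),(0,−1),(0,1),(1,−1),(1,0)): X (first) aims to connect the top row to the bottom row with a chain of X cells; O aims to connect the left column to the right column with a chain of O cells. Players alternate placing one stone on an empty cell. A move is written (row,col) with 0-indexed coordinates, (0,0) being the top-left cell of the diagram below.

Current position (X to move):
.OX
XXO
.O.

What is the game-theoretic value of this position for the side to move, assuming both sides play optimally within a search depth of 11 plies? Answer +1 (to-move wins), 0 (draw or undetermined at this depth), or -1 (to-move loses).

value(.OX/XXO/.O., X) = +1

ply 1, X at .OX/XXO/.O. | (0,0)=-1→XOX/XXO/.O.; (2,0)=+1→.OX/XXO/XO.*; (2,2)=-1→.OX/XXO/.OX
ply 2: .OX/XXO/XO. is terminal -1 (O); from .OX/XXO/.O. depth 11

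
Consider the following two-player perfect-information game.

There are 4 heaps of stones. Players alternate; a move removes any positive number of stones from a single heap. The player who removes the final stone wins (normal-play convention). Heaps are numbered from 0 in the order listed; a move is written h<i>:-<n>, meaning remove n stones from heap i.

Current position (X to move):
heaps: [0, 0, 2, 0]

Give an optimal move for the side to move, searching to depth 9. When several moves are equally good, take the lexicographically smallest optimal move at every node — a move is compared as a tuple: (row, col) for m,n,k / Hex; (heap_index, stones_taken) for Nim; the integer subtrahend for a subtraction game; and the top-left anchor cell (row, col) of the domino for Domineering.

[(0,0,2,0)] X move#1: h2:-1:-1/(0,0,1,0), h2:-2:+1/(0,0,0,0)*
[(0,0,0,0)] end (terminal -1, O#2); searched (0,0,2,0) to 9

X's best at [(0,0,2,0)]: h2:-2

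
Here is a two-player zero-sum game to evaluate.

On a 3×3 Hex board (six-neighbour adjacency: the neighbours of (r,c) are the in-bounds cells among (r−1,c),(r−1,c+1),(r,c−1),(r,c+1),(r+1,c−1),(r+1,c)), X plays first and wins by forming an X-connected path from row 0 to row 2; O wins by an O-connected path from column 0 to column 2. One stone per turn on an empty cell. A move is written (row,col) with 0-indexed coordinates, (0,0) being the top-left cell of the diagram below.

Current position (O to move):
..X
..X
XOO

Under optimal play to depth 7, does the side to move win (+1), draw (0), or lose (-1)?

[..X/..X/XOO] O move#1: (0,0):-1/O.X/..X/XOO*, (0,1):-1/.OX/..X/XOO, (1,0):-1/..X/O.X/XOO, (1,1):-1/..X/.OX/XOO
[O.X/..X/XOO] X move#2: (0,1):+1/OXX/..X/XOO*, (1,0):+1/O.X/X.X/XOO, (1,1):+1/O.X/.XX/XOO
[OXX/..X/XOO] O move#3: (1,0):-1/OXX/O.X/XOO*, (1,1):-1/OXX/.OX/XOO
[OXX/O.X/XOO] X move#4: (1,1):+1/OXX/OXX/XOO*
[OXX/OXX/XOO] end (terminal -1, O#5); searched ..X/..X/XOO to 7

value(..X/..X/XOO, O) = -1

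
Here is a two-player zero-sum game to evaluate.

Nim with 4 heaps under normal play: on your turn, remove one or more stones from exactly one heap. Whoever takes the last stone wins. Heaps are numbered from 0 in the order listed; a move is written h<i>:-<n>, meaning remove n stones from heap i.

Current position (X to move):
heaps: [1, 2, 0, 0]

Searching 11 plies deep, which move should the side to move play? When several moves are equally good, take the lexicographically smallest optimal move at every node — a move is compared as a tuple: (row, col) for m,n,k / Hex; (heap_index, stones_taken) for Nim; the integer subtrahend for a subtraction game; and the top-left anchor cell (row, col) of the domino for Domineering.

p1 X@[(1,2,0,0)]: h0:-1[(0,2,0,0)]-1 h1:-1[(1,1,0,0)]+1* h1:-2[(1,0,0,0)]-1
p2 O@[(1,1,0,0)]: h0:-1[(0,1,0,0)]-1* h1:-1[(1,0,0,0)]-1
p3 X@[(0,1,0,0)]: h1:-1[(0,0,0,0)]+1*
p4 O@[(0,0,0,0)] terminal -1; root [(1,2,0,0)] d11

X's best at [(1,2,0,0)]: h1:-1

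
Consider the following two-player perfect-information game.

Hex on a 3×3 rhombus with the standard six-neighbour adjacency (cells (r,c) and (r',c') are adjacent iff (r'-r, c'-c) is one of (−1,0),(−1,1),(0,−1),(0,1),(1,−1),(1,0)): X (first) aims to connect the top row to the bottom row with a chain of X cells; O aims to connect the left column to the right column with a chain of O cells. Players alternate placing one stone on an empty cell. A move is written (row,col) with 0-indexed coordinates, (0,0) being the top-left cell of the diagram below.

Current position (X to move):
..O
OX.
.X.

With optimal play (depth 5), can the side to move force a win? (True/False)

[..O/OX./.X.] X move#1: (0,0):-1/X.O/OX./.X., (0,1):+1/.XO/OX./.X.*, (1,2):-1/..O/OXX/.X., (2,0):-1/..O/OX./XX., (2,2):-1/..O/OX./.XX
[.XO/OX./.X.] end (terminal -1, O#2); searched ..O/OX./.X. to 5

X winning at [..O/OX./.X.]: True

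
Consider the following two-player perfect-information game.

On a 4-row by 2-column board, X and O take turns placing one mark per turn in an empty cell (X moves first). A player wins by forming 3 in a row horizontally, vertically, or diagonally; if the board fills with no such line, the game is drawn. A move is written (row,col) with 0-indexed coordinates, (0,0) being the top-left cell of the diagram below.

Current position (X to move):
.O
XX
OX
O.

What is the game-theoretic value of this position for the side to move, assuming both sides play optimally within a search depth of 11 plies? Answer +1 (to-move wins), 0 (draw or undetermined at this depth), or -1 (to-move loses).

value(.O/XX/OX/O., X) = +1

[.O/XX/OX/O.] X move#1: (0,0):+0/XO/XX/OX/O., (3,1):+1/.O/XX/OX/OX*
[.O/XX/OX/OX] end (terminal -1, O#2); searched .O/XX/OX/O. to 11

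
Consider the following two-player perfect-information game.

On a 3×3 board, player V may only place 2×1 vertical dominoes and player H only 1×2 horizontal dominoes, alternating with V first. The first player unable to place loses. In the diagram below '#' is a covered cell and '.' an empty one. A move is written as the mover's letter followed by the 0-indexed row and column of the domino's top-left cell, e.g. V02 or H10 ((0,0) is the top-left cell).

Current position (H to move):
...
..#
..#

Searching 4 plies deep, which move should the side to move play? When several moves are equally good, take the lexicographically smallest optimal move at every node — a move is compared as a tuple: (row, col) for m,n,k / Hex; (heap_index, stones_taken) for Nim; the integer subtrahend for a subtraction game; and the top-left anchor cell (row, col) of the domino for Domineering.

ply 1, H at .../..#/..# | H00=-1→##./..#/..#; H01=-1→.##/..#/..#; H10=+1→.../###/..#*; H20=-1→.../..#/###
ply 2: .../###/..# is terminal -1 (V); from .../..#/..# depth 4

H's best at [.../..#/..#]: H10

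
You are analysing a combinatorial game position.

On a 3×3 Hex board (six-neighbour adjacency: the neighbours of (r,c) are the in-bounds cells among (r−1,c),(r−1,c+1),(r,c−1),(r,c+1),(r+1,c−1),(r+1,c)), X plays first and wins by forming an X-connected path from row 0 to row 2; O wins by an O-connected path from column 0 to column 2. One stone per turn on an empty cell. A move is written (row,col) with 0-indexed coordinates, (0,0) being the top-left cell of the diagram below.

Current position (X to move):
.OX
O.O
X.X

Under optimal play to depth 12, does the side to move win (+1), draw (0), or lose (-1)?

value(.OX/O.O/X.X, X) = +1

p1 X@[.OX/O.O/X.X]: (0,0)[XOX/O.O/X.X]-1 (1,1)[.OX/OXO/X.X]+1* (2,1)[.OX/O.O/XXX]-1
p2 O@[.OX/OXO/X.X] terminal -1; root [.OX/O.O/X.X] d12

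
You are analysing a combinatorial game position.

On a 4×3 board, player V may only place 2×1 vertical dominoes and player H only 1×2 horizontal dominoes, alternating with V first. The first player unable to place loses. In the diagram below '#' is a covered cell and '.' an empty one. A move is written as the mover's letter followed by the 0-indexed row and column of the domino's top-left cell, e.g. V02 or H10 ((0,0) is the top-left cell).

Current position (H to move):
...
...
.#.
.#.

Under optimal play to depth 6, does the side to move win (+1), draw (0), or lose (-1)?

value(.../.../.#./.#., H) = -1

ply 1, H at .../.../.#./.#. | H00=-1→##./.../.#./.#.*; H01=-1→.##/.../.#./.#.; H10=-1→.../##./.#./.#.; H11=-1→.../.##/.#./.#.
ply 2, V at ##./.../.#./.#. | V02=+1→###/..#/.#./.#.*; V10=+1→##./#../##./.#.; V12=+1→##./..#/.##/.#.; V20=+1→##./.../##./##.; V22=+1→##./.../.##/.##
ply 3, H at ###/..#/.#./.#. | H10=-1→###/###/.#./.#.*
ply 4, V at ###/###/.#./.#. | V20=+1→###/###/##./##.*; V22=+1→###/###/.##/.##
ply 5: ###/###/##./##. is terminal -1 (H); from .../.../.#./.#. depth 6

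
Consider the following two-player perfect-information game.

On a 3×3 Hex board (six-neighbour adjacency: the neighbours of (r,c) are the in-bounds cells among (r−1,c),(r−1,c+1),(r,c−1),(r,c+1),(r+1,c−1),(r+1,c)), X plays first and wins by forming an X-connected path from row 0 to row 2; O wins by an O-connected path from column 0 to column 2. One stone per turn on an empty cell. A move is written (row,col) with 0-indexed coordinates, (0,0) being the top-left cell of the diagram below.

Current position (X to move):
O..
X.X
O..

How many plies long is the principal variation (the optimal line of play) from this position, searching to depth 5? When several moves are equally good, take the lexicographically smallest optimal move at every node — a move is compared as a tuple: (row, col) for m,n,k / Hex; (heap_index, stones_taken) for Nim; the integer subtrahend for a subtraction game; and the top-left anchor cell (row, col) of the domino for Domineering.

[O../X.X/O..] X move#1: (0,1):+1/OX./X.X/O..*, (0,2):+1/O.X/X.X/O.., (1,1):+1/O../XXX/O.., (2,1):-1/O../X.X/OX., (2,2):-1/O../X.X/O.X
[OX./X.X/O..] O move#2: (0,2):-1/OXO/X.X/O..*, (1,1):-1/OX./XOX/O.., (2,1):-1/OX./X.X/OO., (2,2):-1/OX./X.X/O.O
[OXO/X.X/O..] X move#3: (1,1):+1/OXO/XXX/O..*, (2,1):-1/OXO/X.X/OX., (2,2):-1/OXO/X.X/O.X
[OXO/XXX/O..] O move#4: (2,1):-1/OXO/XXX/OO.*, (2,2):-1/OXO/XXX/O.O
[OXO/XXX/OO.] X move#5: (2,2):+1/OXO/XXX/OOX*
[OXO/XXX/OOX] end (terminal -1, O#6); searched O../X.X/O.. to 5

PV length from [O../X.X/O..]: 5 plies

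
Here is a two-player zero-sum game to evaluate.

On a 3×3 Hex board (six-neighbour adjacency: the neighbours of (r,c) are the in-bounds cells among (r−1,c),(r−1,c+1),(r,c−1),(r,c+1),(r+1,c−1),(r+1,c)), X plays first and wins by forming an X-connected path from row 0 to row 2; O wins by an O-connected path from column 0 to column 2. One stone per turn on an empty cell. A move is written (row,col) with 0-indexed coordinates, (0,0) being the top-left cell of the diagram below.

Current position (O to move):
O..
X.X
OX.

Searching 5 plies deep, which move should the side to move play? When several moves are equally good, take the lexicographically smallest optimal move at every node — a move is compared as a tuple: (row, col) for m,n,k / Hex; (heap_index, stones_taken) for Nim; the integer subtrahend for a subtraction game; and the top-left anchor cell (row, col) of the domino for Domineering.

O's best at [O../X.X/OX.]: (0,2)

ply 1, O at O../X.X/OX. | (0,1)=-1→OO./X.X/OX.; (0,2)=+1→O.O/X.X/OX.*; (1,1)=-1→O../XOX/OX.; (2,2)=-1→O../X.X/OXO
ply 2, X at O.O/X.X/OX. | (0,1)=-1→OXO/X.X/OX.*; (1,1)=-1→O.O/XXX/OX.; (2,2)=-1→O.O/X.X/OXX
ply 3, O at OXO/X.X/OX. | (1,1)=+1→OXO/XOX/OX.*; (2,2)=-1→OXO/X.X/OXO
ply 4: OXO/XOX/OX. is terminal -1 (X); from O../X.X/OX. depth 5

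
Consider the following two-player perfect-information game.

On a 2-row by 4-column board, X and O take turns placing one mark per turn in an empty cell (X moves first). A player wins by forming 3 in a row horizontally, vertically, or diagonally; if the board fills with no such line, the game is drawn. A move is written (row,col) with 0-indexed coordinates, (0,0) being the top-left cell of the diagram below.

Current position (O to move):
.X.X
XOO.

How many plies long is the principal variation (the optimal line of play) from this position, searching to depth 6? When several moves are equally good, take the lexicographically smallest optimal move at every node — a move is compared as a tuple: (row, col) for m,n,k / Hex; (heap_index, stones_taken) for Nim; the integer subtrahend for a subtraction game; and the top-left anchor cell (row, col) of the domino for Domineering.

PV length from [.X.X/XOO.]: 1 ply

p1 O@[.X.X/XOO.]: (0,0)[OX.X/XOO.]-1 (0,2)[.XOX/XOO.]+0 (1,3)[.X.X/XOOO]+1*
p2 X@[.X.X/XOOO] terminal -1; root [.X.X/XOO.] d6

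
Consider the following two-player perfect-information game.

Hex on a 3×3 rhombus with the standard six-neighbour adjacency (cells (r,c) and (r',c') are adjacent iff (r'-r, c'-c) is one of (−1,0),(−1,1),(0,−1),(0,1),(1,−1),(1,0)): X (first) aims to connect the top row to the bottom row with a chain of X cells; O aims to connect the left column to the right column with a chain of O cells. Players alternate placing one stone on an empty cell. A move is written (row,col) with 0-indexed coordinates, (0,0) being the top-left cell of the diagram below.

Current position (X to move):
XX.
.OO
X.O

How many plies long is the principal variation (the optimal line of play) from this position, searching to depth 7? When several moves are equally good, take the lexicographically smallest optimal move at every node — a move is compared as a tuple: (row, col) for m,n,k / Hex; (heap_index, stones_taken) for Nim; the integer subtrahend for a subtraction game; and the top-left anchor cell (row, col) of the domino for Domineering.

PV length from [XX./.OO/X.O]: 1 ply

p1 X@[XX./.OO/X.O]: (0,2)[XXX/.OO/X.O]-1 (1,0)[XX./XOO/X.O]+1* (2,1)[XX./.OO/XXO]-1
p2 O@[XX./XOO/X.O] terminal -1; root [XX./.OO/X.O] d7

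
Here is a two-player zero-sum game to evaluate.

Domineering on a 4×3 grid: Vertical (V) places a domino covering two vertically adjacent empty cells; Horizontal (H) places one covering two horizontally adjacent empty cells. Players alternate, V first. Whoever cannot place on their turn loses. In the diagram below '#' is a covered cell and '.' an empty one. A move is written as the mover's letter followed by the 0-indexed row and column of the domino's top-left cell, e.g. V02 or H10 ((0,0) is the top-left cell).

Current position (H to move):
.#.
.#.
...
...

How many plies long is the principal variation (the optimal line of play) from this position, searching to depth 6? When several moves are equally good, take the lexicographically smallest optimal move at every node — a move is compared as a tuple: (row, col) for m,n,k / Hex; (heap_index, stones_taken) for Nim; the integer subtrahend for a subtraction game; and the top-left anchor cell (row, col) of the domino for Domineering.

p1 H@[.#./.#./.../...]: H20[.#./.#./##./...]-1* H21[.#./.#./.##/...]-1 H30[.#./.#./.../##.]-1 H31[.#./.#./.../.##]-1
p2 V@[.#./.#./##./...]: V00[##./##./##./...]+1* V02[.##/.##/##./...]+1 V12[.#./.##/###/...]+1 V22[.#./.#./###/..#]+1
p3 H@[##./##./##./...]: H30[##./##./##./##.]-1* H31[##./##./##./.##]-1
p4 V@[##./##./##./##.]: V02[###/###/##./##.]+1* V12[##./###/###/##.]+1 V22[##./##./###/###]+1
p5 H@[###/###/##./##.] terminal -1; root [.#./.#./.../...] d6

PV length from [.#./.#./.../...]: 4 plies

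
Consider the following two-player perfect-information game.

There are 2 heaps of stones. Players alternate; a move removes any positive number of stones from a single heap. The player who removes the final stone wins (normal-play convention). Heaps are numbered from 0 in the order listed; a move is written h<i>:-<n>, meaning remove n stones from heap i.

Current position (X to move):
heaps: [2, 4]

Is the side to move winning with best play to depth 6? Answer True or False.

X winning at [(2,4)]: True

[(2,4)] X move#1: h0:-1:-1/(1,4), h0:-2:-1/(0,4), h1:-1:-1/(2,3), h1:-2:+1/(2,2)*, h1:-3:-1/(2,1), h1:-4:-1/(2,0)
[(2,2)] O move#2: h0:-1:-1/(1,2)*, h0:-2:-1/(0,2), h1:-1:-1/(2,1), h1:-2:-1/(2,0)
[(1,2)] X move#3: h0:-1:-1/(0,2), h1:-1:+1/(1,1)*, h1:-2:-1/(1,0)
[(1,1)] O move#4: h0:-1:-1/(0,1)*, h1:-1:-1/(1,0)
[(0,1)] X move#5: h1:-1:+1/(0,0)*
[(0,0)] end (terminal -1, O#6); searched (2,4) to 6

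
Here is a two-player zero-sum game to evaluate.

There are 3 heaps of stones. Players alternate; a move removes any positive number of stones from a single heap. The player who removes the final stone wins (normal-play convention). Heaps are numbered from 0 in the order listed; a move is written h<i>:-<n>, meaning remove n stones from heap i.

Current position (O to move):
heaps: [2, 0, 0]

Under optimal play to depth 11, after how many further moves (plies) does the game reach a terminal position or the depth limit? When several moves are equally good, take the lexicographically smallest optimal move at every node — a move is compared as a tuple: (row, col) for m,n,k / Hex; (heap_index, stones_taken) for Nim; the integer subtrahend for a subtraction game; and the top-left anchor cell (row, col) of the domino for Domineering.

ply 1, O at (2,0,0) | h0:-1=-1→(1,0,0); h0:-2=+1→(0,0,0)*
ply 2: (0,0,0) is terminal -1 (X); from (2,0,0) depth 11

PV length from [(2,0,0)]: 1 ply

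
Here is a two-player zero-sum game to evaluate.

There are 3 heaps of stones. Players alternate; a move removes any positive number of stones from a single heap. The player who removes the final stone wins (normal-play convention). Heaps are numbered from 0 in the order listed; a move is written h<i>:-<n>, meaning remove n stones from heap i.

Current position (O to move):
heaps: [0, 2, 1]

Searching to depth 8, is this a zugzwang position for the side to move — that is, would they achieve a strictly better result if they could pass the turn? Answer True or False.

zugzwang((0,2,1), O) = False

[(0,2,1)] O move#1: h1:-1:+1/(0,1,1)*, h1:-2:-1/(0,0,1), h2:-1:-1/(0,2,0)
[(0,1,1)] X move#2: h1:-1:-1/(0,0,1)*, h2:-1:-1/(0,1,0)
[(0,0,1)] O move#3: h2:-1:+1/(0,0,0)*
[(0,0,0)] end (terminal -1, X#4); searched (0,2,1) to 8
pass branch (X moves first from the same position):
  | [(0,2,1)] X move#1: h1:-1:+1/(0,1,1)*, h1:-2:-1/(0,0,1), h2:-1:-1/(0,2,0)
  | [(0,1,1)] O move#2: h1:-1:-1/(0,0,1)*, h2:-1:-1/(0,1,0)
  | [(0,0,1)] X move#3: h2:-1:+1/(0,0,0)*
  | [(0,0,0)] end (terminal -1, O#4); searched (0,2,1) to 8
O moving scores +1; O passing scores -1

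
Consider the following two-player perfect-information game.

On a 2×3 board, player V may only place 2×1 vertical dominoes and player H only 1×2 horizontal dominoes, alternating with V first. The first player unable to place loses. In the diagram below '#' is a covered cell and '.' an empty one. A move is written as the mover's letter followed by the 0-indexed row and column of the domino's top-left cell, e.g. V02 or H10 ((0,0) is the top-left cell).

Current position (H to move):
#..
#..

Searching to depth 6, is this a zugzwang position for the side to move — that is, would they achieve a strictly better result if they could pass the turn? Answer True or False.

[#../#..] H move#1: H01:+1/###/#..*, H11:+1/#../###
[###/#..] end (terminal -1, V#2); searched #../#.. to 6
if H skipped the turn, V would face:
~ [#../#..] V move#1: V01:+1/##./##.*, V02:+1/#.#/#.#
~ [##./##.] end (terminal -1, H#2); searched #../#.. to 6
compare (H): move=+1 vs pass=-1

zugzwang(#../#.., H) = False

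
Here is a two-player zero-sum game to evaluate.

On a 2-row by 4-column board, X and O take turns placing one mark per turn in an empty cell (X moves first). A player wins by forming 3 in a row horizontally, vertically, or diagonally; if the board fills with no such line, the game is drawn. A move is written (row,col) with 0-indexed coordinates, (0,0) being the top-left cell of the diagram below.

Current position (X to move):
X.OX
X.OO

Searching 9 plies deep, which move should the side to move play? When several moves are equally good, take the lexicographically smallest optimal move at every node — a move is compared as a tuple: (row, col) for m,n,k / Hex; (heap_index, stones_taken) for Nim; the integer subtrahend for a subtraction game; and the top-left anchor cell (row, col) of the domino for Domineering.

X's best at [X.OX/X.OO]: (1,1)

p1 X@[X.OX/X.OO]: (0,1)[XXOX/X.OO]-1 (1,1)[X.OX/XXOO]+0*
p2 O@[X.OX/XXOO]: (0,1)[XOOX/XXOO]+0*
p3 X@[XOOX/XXOO] terminal +0; root [X.OX/X.OO] d9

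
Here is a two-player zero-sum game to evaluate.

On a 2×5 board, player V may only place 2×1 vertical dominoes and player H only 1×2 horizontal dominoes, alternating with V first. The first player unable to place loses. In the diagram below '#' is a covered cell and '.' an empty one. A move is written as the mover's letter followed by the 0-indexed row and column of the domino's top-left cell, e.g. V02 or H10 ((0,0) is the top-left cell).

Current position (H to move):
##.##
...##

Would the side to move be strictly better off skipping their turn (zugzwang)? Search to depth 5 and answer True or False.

zugzwang(##.##/...##, H) = False

p1 H@[##.##/...##]: H10[##.##/##.##]-1 H11[##.##/.####]+1*
p2 V@[##.##/.####] terminal -1; root [##.##/...##] d5
suppose H passes — search the same position with V to move:
pass> p1 V@[##.##/...##]: V02[#####/..###]-1*
pass> p2 H@[#####/..###]: H10[#####/#####]+1*
pass> p3 V@[#####/#####] terminal -1; root [##.##/...##] d5
for H: play +1, pass +1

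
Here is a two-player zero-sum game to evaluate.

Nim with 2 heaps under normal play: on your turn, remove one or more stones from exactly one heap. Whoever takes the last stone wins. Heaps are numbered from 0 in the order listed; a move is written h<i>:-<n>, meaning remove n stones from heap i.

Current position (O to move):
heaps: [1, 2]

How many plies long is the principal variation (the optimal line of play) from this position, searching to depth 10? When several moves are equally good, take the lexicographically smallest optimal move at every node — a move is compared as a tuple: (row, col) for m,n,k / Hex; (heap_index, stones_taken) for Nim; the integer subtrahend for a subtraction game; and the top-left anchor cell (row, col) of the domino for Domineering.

PV length from [(1,2)]: 3 plies

ply 1, O at (1,2) | h0:-1=-1→(0,2); h1:-1=+1→(1,1)*; h1:-2=-1→(1,0)
ply 2, X at (1,1) | h0:-1=-1→(0,1)*; h1:-1=-1→(1,0)
ply 3, O at (0,1) | h1:-1=+1→(0,0)*
ply 4: (0,0) is terminal -1 (X); from (1,2) depth 10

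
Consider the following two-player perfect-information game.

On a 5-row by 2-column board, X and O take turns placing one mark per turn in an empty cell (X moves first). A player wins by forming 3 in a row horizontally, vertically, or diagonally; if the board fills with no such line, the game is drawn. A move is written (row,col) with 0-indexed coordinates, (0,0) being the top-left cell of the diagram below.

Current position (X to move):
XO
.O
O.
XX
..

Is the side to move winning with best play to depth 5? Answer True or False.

X winning at [XO/.O/O./XX/..]: False

ply 1, X at XO/.O/O./XX/.. | (1,0)=-1→XO/XO/O./XX/..; (2,1)=+0→XO/.O/OX/XX/..*; (4,0)=-1→XO/.O/O./XX/X.; (4,1)=-1→XO/.O/O./XX/.X
ply 2, O at XO/.O/OX/XX/.. | (1,0)=-1→XO/OO/OX/XX/..; (4,0)=-1→XO/.O/OX/XX/O.; (4,1)=+0→XO/.O/OX/XX/.O*
ply 3, X at XO/.O/OX/XX/.O | (1,0)=+0→XO/XO/OX/XX/.O*; (4,0)=+0→XO/.O/OX/XX/XO
ply 4, O at XO/XO/OX/XX/.O | (4,0)=+0→XO/XO/OX/XX/OO*
ply 5: XO/XO/OX/XX/OO is terminal +0 (X); from XO/.O/O./XX/.. depth 5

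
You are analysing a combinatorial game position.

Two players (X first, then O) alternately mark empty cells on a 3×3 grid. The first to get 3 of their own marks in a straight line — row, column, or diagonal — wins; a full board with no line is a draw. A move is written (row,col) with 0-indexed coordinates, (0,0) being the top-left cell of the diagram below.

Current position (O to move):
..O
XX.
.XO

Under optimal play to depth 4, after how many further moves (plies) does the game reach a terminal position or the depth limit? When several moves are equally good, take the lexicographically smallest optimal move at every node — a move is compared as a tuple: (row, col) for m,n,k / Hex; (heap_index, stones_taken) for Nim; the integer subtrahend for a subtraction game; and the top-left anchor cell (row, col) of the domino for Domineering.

PV length from [..O/XX./.XO]: 1 ply

p1 O@[..O/XX./.XO]: (0,0)[O.O/XX./.XO]-1 (0,1)[.OO/XX./.XO]-1 (1,2)[..O/XXO/.XO]+1* (2,0)[..O/XX./OXO]-1
p2 X@[..O/XXO/.XO] terminal -1; root [..O/XX./.XO] d4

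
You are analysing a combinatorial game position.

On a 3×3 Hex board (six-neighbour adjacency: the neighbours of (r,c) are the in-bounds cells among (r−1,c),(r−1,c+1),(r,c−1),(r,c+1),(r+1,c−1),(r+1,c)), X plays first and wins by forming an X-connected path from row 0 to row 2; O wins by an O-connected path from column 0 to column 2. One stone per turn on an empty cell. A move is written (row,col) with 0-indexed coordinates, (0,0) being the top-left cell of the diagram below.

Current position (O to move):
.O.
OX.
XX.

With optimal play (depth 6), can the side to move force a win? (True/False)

O winning at [.O./OX./XX.]: True

p1 O@[.O./OX./XX.]: (0,0)[OO./OX./XX.]-1 (0,2)[.OO/OX./XX.]+1* (1,2)[.O./OXO/XX.]-1 (2,2)[.O./OX./XXO]-1
p2 X@[.OO/OX./XX.] terminal -1; root [.O./OX./XX.] d6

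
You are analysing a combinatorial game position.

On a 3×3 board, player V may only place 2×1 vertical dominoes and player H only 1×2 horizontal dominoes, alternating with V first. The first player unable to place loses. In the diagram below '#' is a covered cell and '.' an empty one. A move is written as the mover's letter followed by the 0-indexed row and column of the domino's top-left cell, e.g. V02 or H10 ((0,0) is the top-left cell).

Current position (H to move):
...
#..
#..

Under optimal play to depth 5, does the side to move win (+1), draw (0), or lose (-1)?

ply 1, H at .../#../#.. | H00=-1→##./#../#..; H01=-1→.##/#../#..; H11=+1→.../###/#..*; H21=-1→.../#../###
ply 2: .../###/#.. is terminal -1 (V); from .../#../#.. depth 5

value(.../#../#.., H) = +1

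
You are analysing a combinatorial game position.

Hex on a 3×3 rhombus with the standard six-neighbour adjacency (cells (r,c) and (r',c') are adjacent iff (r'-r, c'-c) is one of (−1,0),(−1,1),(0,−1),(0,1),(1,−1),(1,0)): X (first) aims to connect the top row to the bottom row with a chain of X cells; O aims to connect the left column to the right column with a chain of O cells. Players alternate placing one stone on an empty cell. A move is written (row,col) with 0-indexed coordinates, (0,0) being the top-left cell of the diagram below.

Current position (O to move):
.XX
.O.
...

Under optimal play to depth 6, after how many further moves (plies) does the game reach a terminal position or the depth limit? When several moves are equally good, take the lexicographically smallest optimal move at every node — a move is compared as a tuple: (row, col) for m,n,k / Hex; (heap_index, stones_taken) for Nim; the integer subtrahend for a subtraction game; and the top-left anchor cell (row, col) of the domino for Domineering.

[.XX/.O./...] O move#1: (0,0):-1/OXX/.O./..., (1,0):-1/.XX/OO./..., (1,2):+1/.XX/.OO/...*, (2,0):-1/.XX/.O./O.., (2,1):+1/.XX/.O./.O., (2,2):+1/.XX/.O./..O
[.XX/.OO/...] X move#2: (0,0):-1/XXX/.OO/...*, (1,0):-1/.XX/XOO/..., (2,0):-1/.XX/.OO/X.., (2,1):-1/.XX/.OO/.X., (2,2):-1/.XX/.OO/..X
[XXX/.OO/...] O move#3: (1,0):+1/XXX/OOO/...*, (2,0):+1/XXX/.OO/O.., (2,1):+1/XXX/.OO/.O., (2,2):+1/XXX/.OO/..O
[XXX/OOO/...] end (terminal -1, X#4); searched .XX/.O./... to 6

PV length from [.XX/.O./...]: 3 plies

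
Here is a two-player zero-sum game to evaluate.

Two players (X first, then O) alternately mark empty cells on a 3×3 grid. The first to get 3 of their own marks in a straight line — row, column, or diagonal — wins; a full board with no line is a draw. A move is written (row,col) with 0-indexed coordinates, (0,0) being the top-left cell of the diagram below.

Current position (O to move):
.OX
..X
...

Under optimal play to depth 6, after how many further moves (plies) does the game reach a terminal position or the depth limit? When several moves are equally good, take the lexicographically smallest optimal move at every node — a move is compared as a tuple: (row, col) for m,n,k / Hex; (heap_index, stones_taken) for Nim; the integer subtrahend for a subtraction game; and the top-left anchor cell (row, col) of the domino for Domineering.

ply 1, O at .OX/..X/... | (0,0)=-1→OOX/..X/...*; (1,0)=-1→.OX/O.X/...; (1,1)=-1→.OX/.OX/...; (2,0)=-1→.OX/..X/O..; (2,1)=-1→.OX/..X/.O.; (2,2)=-1→.OX/..X/..O
ply 2, X at OOX/..X/... | (1,0)=+1→OOX/X.X/...*; (1,1)=+1→OOX/.XX/...; (2,0)=+1→OOX/..X/X..; (2,1)=+1→OOX/..X/.X.; (2,2)=+1→OOX/..X/..X
ply 3, O at OOX/X.X/... | (1,1)=-1→OOX/XOX/...*; (2,0)=-1→OOX/X.X/O..; (2,1)=-1→OOX/X.X/.O.; (2,2)=-1→OOX/X.X/..O
ply 4, X at OOX/XOX/... | (2,0)=-1→OOX/XOX/X..; (2,1)=-1→OOX/XOX/.X.; (2,2)=+1→OOX/XOX/..X*
ply 5: OOX/XOX/..X is terminal -1 (O); from .OX/..X/... depth 6

PV length from [.OX/..X/...]: 4 plies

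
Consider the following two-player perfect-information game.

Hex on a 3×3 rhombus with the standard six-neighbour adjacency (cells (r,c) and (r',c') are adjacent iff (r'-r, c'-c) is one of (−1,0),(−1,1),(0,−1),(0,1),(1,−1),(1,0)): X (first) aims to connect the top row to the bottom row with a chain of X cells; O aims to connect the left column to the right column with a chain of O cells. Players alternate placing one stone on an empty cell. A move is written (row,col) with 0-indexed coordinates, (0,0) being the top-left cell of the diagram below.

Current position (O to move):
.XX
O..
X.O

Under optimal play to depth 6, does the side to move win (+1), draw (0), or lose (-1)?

value(.XX/O../X.O, O) = +1

ply 1, O at .XX/O../X.O | (0,0)=-1→OXX/O../X.O; (1,1)=+1→.XX/OO./X.O*; (1,2)=-1→.XX/O.O/X.O; (2,1)=-1→.XX/O../XOO
ply 2, X at .XX/OO./X.O | (0,0)=-1→XXX/OO./X.O*; (1,2)=-1→.XX/OOX/X.O; (2,1)=-1→.XX/OO./XXO
ply 3, O at XXX/OO./X.O | (1,2)=+1→XXX/OOO/X.O*; (2,1)=+1→XXX/OO./XOO
ply 4: XXX/OOO/X.O is terminal -1 (X); from .XX/O../X.O depth 6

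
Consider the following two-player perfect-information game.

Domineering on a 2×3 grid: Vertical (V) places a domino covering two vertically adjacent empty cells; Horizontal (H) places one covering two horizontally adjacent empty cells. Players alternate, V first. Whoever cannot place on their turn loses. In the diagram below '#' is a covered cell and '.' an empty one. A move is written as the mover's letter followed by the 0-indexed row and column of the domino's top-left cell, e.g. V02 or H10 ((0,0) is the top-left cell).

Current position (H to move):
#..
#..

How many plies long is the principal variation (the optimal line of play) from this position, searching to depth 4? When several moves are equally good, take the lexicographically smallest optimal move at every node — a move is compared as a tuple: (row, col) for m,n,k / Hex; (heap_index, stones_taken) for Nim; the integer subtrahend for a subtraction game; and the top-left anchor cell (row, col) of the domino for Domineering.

p1 H@[#../#..]: H01[###/#..]+1* H11[#../###]+1
p2 V@[###/#..] terminal -1; root [#../#..] d4

PV length from [#../#..]: 1 ply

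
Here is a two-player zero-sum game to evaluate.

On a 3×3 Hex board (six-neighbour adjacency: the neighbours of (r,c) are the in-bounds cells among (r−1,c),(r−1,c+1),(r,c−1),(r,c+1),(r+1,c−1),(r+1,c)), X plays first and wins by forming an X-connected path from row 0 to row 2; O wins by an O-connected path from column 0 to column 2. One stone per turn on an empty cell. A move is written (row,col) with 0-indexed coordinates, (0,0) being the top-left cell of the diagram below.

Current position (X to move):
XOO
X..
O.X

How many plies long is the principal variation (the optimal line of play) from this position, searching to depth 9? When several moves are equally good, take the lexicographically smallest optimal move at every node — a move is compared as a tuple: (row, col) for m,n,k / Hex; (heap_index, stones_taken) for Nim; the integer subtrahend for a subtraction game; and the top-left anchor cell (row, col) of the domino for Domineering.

PV length from [XOO/X../O.X]: 3 plies

p1 X@[XOO/X../O.X]: (1,1)[XOO/XX./O.X]+1* (1,2)[XOO/X.X/O.X]-1 (2,1)[XOO/X../OXX]-1
p2 O@[XOO/XX./O.X]: (1,2)[XOO/XXO/O.X]-1* (2,1)[XOO/XX./OOX]-1
p3 X@[XOO/XXO/O.X]: (2,1)[XOO/XXO/OXX]+1*
p4 O@[XOO/XXO/OXX] terminal -1; root [XOO/X../O.X] d9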